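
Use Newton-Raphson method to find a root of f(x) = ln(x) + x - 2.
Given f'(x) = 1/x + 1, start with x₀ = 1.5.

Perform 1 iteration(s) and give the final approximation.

f(x) = ln(x) + x - 2
f'(x) = 1/x + 1
x₀ = 1.5

Newton-Raphson formula: x_{n+1} = x_n - f(x_n)/f'(x_n)

Iteration 1:
  f(1.500000) = -0.094535
  f'(1.500000) = 1.666667
  x_1 = 1.500000 - (-0.094535)/1.666667 = 1.556721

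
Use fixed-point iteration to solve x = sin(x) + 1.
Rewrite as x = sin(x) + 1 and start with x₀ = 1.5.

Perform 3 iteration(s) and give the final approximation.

Equation: x = sin(x) + 1
Fixed-point form: x = sin(x) + 1
x₀ = 1.5

x_1 = g(1.500000) = 1.997495
x_2 = g(1.997495) = 1.910337
x_3 = g(1.910337) = 1.942908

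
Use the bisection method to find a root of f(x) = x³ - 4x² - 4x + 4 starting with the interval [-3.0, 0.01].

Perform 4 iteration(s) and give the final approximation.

f(x) = x³ - 4x² - 4x + 4
Initial interval: [-3.0, 0.01]

Iteration 1:
  c_1 = (-3.000000 + 0.010000)/2 = -1.495000
  f(c_1) = f(-1.495000) = -2.301462
  f(a) × f(c) ≥ 0, new interval: [-1.495000, 0.010000]
Iteration 2:
  c_2 = (-1.495000 + 0.010000)/2 = -0.742500
  f(c_2) = f(-0.742500) = 4.355430
  f(a) × f(c) < 0, new interval: [-1.495000, -0.742500]
Iteration 3:
  c_3 = (-1.495000 + (-0.742500))/2 = -1.118750
  f(c_3) = f(-1.118750) = 2.068365
  f(a) × f(c) < 0, new interval: [-1.495000, -1.118750]
Iteration 4:
  c_4 = (-1.495000 + (-1.118750))/2 = -1.306875
  f(c_4) = f(-1.306875) = 0.163770
  f(a) × f(c) < 0, new interval: [-1.495000, -1.306875]

After 4 iteration(s), the approximation is c_4 = -1.306875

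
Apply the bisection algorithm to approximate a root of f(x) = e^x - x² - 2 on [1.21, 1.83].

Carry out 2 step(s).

f(x) = e^x - x² - 2
Initial interval: [1.21, 1.83]

Iteration 1:
  c_1 = (1.210000 + 1.830000)/2 = 1.520000
  f(c_1) = f(1.520000) = 0.261825
  f(a) × f(c) < 0, new interval: [1.210000, 1.520000]
Iteration 2:
  c_2 = (1.210000 + 1.520000)/2 = 1.365000
  f(c_2) = f(1.365000) = 0.052498
  f(a) × f(c) < 0, new interval: [1.210000, 1.365000]

After 2 iteration(s), the approximation is c_2 = 1.365000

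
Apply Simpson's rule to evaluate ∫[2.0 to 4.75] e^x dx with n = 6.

f(x) = e^x
a = 2.0, b = 4.75, n = 6
h = (b - a)/n = 0.458333

Simpson's rule: (h/3)[f(x₀) + 4f(x₁) + 2f(x₂) + ... + f(xₙ)]

x_0 = 2.0000, f(x_0) = 7.389056, coefficient = 1
x_1 = 2.4583, f(x_1) = 11.685320, coefficient = 4
x_2 = 2.9167, f(x_2) = 18.479586, coefficient = 2
x_3 = 3.3750, f(x_3) = 29.224284, coefficient = 4
x_4 = 3.8333, f(x_4) = 46.216336, coefficient = 2
x_5 = 4.2917, f(x_5) = 73.088181, coefficient = 4
x_6 = 4.7500, f(x_6) = 115.584285, coefficient = 1

I ≈ (0.458333/3) × 708.356322 = 108.221105
Exact value: 108.195228
Error: 0.025876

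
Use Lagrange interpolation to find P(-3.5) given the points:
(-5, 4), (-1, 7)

Lagrange interpolation formula:
P(x) = Σ yᵢ × Lᵢ(x)
where Lᵢ(x) = Π_{j≠i} (x - xⱼ)/(xᵢ - xⱼ)

L_0(-3.5) = (-3.5 - (-1))/(-5 - (-1)) = 0.625000
L_1(-3.5) = (-3.5 - (-5))/(-1 - (-5)) = 0.375000

P(-3.5) = 4×L_0(-3.5) + 7×L_1(-3.5)
P(-3.5) = 5.125000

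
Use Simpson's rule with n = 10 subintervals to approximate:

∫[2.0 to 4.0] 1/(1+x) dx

f(x) = 1/(1+x)
a = 2.0, b = 4.0, n = 10
h = (b - a)/n = 0.200000

Simpson's rule: (h/3)[f(x₀) + 4f(x₁) + 2f(x₂) + ... + f(xₙ)]

x_0 = 2.0000, f(x_0) = 0.333333, coefficient = 1
x_1 = 2.2000, f(x_1) = 0.312500, coefficient = 4
x_2 = 2.4000, f(x_2) = 0.294118, coefficient = 2
x_3 = 2.6000, f(x_3) = 0.277778, coefficient = 4
x_4 = 2.8000, f(x_4) = 0.263158, coefficient = 2
x_5 = 3.0000, f(x_5) = 0.250000, coefficient = 4
x_6 = 3.2000, f(x_6) = 0.238095, coefficient = 2
x_7 = 3.4000, f(x_7) = 0.227273, coefficient = 4
x_8 = 3.6000, f(x_8) = 0.217391, coefficient = 2
x_9 = 3.8000, f(x_9) = 0.208333, coefficient = 4
x_10 = 4.0000, f(x_10) = 0.200000, coefficient = 1

I ≈ (0.200000/3) × 7.662393 = 0.510826
Exact value: 0.510826
Error: 0.000001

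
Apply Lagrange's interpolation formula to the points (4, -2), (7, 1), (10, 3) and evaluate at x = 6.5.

Lagrange interpolation formula:
P(x) = Σ yᵢ × Lᵢ(x)
where Lᵢ(x) = Π_{j≠i} (x - xⱼ)/(xᵢ - xⱼ)

L_0(6.5) = (6.5 - 7)/(4 - 7) × (6.5 - 10)/(4 - 10) = 0.097222
L_1(6.5) = (6.5 - 4)/(7 - 4) × (6.5 - 10)/(7 - 10) = 0.972222
L_2(6.5) = (6.5 - 4)/(10 - 4) × (6.5 - 7)/(10 - 7) = -0.069444

P(6.5) = (-2)×L_0(6.5) + 1×L_1(6.5) + 3×L_2(6.5)
P(6.5) = 0.569444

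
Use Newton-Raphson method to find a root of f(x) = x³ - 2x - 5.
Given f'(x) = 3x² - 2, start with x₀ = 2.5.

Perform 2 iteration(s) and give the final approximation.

f(x) = x³ - 2x - 5
f'(x) = 3x² - 2
x₀ = 2.5

Newton-Raphson formula: x_{n+1} = x_n - f(x_n)/f'(x_n)

Iteration 1:
  f(2.500000) = 5.625000
  f'(2.500000) = 16.750000
  x_1 = 2.500000 - 5.625000/16.750000 = 2.164179
Iteration 2:
  f(2.164179) = 0.807945
  f'(2.164179) = 12.051014
  x_2 = 2.164179 - 0.807945/12.051014 = 2.097135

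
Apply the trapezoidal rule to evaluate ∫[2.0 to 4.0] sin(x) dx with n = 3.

f(x) = sin(x)
a = 2.0, b = 4.0, n = 3
h = (b - a)/n = 0.666667

Trapezoidal rule: (h/2)[f(x₀) + 2f(x₁) + 2f(x₂) + ... + f(xₙ)]

x_0 = 2.0000, f(x_0) = 0.909297, coefficient = 1
x_1 = 2.6667, f(x_1) = 0.457273, coefficient = 2
x_2 = 3.3333, f(x_2) = -0.190568, coefficient = 2
x_3 = 4.0000, f(x_3) = -0.756802, coefficient = 1

I ≈ (0.666667/2) × 0.685904 = 0.228635
Exact value: 0.237497
Error: 0.008862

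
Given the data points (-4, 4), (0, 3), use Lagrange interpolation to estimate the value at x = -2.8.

Lagrange interpolation formula:
P(x) = Σ yᵢ × Lᵢ(x)
where Lᵢ(x) = Π_{j≠i} (x - xⱼ)/(xᵢ - xⱼ)

L_0(-2.8) = (-2.8 - 0)/(-4 - 0) = 0.700000
L_1(-2.8) = (-2.8 - (-4))/(0 - (-4)) = 0.300000

P(-2.8) = 4×L_0(-2.8) + 3×L_1(-2.8)
P(-2.8) = 3.700000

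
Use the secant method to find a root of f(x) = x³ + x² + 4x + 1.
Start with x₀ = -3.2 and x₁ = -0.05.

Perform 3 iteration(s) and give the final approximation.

f(x) = x³ + x² + 4x + 1
x₀ = -3.2, x₁ = -0.05

Secant formula: x_{n+1} = x_n - f(x_n)(x_n - x_{n-1})/(f(x_n) - f(x_{n-1}))

Iteration 1:
  f(-3.200000) = -34.328000
  f(-0.050000) = 0.802375
  x_2 = -0.050000 - 0.802375×(-0.050000 - (-3.200000))/(0.802375 - (-34.328000))
       = -0.121946
Iteration 2:
  f(-0.050000) = 0.802375
  f(-0.121946) = 0.525274
  x_3 = -0.121946 - 0.525274×(-0.121946 - (-0.050000))/(0.525274 - 0.802375)
       = -0.258327
Iteration 3:
  f(-0.121946) = 0.525274
  f(-0.258327) = 0.016187
  x_4 = -0.258327 - 0.016187×(-0.258327 - (-0.121946))/(0.016187 - 0.525274)
       = -0.262663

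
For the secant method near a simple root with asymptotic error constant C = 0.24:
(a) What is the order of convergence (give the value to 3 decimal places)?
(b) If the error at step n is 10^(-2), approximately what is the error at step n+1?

(a) Secant method has superlinear convergence with order φ = (1+√5)/2 ≈ 1.618.
    This means |e_{n+1}| ≈ C|e_n|^1.618.

(b) With |e_n| = 10^(-2) and C = 0.24:
    |e_{n+1}| ≈ 0.24 × (10^(-2))^1.618 = 0.24 × 10^(-3.24)

(a) ≈ 1.618 (golden ratio); (b) |e_{n+1}| ≈ 1.394e-04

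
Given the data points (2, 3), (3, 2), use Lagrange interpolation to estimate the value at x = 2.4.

Lagrange interpolation formula:
P(x) = Σ yᵢ × Lᵢ(x)
where Lᵢ(x) = Π_{j≠i} (x - xⱼ)/(xᵢ - xⱼ)

L_0(2.4) = (2.4 - 3)/(2 - 3) = 0.600000
L_1(2.4) = (2.4 - 2)/(3 - 2) = 0.400000

P(2.4) = 3×L_0(2.4) + 2×L_1(2.4)
P(2.4) = 2.600000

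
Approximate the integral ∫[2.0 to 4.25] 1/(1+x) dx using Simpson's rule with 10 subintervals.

f(x) = 1/(1+x)
a = 2.0, b = 4.25, n = 10
h = (b - a)/n = 0.225000

Simpson's rule: (h/3)[f(x₀) + 4f(x₁) + 2f(x₂) + ... + f(xₙ)]

x_0 = 2.0000, f(x_0) = 0.333333, coefficient = 1
x_1 = 2.2250, f(x_1) = 0.310078, coefficient = 4
x_2 = 2.4500, f(x_2) = 0.289855, coefficient = 2
x_3 = 2.6750, f(x_3) = 0.272109, coefficient = 4
x_4 = 2.9000, f(x_4) = 0.256410, coefficient = 2
x_5 = 3.1250, f(x_5) = 0.242424, coefficient = 4
x_6 = 3.3500, f(x_6) = 0.229885, coefficient = 2
x_7 = 3.5750, f(x_7) = 0.218579, coefficient = 4
x_8 = 3.8000, f(x_8) = 0.208333, coefficient = 2
x_9 = 4.0250, f(x_9) = 0.199005, coefficient = 4
x_10 = 4.2500, f(x_10) = 0.190476, coefficient = 1

I ≈ (0.225000/3) × 7.461556 = 0.559617
Exact value: 0.559616
Error: 0.000001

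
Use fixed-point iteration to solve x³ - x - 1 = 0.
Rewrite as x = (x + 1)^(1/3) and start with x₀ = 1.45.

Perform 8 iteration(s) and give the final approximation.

Equation: x³ - x - 1 = 0
Fixed-point form: x = (x + 1)^(1/3)
x₀ = 1.45

x_1 = g(1.450000) = 1.348100
x_2 = g(1.348100) = 1.329144
x_3 = g(1.329144) = 1.325558
x_4 = g(1.325558) = 1.324878
x_5 = g(1.324878) = 1.324748
x_6 = g(1.324748) = 1.324724
x_7 = g(1.324724) = 1.324719
x_8 = g(1.324719) = 1.324718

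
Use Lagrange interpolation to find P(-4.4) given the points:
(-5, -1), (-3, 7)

Lagrange interpolation formula:
P(x) = Σ yᵢ × Lᵢ(x)
where Lᵢ(x) = Π_{j≠i} (x - xⱼ)/(xᵢ - xⱼ)

L_0(-4.4) = (-4.4 - (-3))/(-5 - (-3)) = 0.700000
L_1(-4.4) = (-4.4 - (-5))/(-3 - (-5)) = 0.300000

P(-4.4) = (-1)×L_0(-4.4) + 7×L_1(-4.4)
P(-4.4) = 1.400000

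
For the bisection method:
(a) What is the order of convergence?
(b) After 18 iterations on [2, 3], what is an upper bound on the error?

(a) Bisection has linear (order 1) convergence; the error is halved each step.

(b) Error bound = (b-a)/2^n = (3 - 2)/2^{18}
    = 1/2^{18}

(a) 1 (linear); (b) error ≤ 3.81e-06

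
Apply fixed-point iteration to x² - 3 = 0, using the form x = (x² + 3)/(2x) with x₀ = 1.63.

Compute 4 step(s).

Equation: x² - 3 = 0
Fixed-point form: x = (x² + 3)/(2x)
x₀ = 1.63

x_1 = g(1.630000) = 1.735245
x_2 = g(1.735245) = 1.732054
x_3 = g(1.732054) = 1.732051
x_4 = g(1.732051) = 1.732051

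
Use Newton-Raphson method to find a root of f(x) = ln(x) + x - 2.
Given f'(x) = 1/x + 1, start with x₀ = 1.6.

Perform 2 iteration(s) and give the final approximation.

f(x) = ln(x) + x - 2
f'(x) = 1/x + 1
x₀ = 1.6

Newton-Raphson formula: x_{n+1} = x_n - f(x_n)/f'(x_n)

Iteration 1:
  f(1.600000) = 0.070004
  f'(1.600000) = 1.625000
  x_1 = 1.600000 - 0.070004/1.625000 = 1.556921
Iteration 2:
  f(1.556921) = -0.000369
  f'(1.556921) = 1.642293
  x_2 = 1.556921 - (-0.000369)/1.642293 = 1.557146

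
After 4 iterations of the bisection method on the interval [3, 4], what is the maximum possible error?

Bisection error bound: |error| ≤ (b-a)/2^n
|error| ≤ (4 - 3)/2^4 = 1/2^4
|error| ≤ 0.0625000000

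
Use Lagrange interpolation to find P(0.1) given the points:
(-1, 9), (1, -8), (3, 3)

Lagrange interpolation formula:
P(x) = Σ yᵢ × Lᵢ(x)
where Lᵢ(x) = Π_{j≠i} (x - xⱼ)/(xᵢ - xⱼ)

L_0(0.1) = (0.1 - 1)/(-1 - 1) × (0.1 - 3)/(-1 - 3) = 0.326250
L_1(0.1) = (0.1 - (-1))/(1 - (-1)) × (0.1 - 3)/(1 - 3) = 0.797500
L_2(0.1) = (0.1 - (-1))/(3 - (-1)) × (0.1 - 1)/(3 - 1) = -0.123750

P(0.1) = 9×L_0(0.1) + (-8)×L_1(0.1) + 3×L_2(0.1)
P(0.1) = -3.815000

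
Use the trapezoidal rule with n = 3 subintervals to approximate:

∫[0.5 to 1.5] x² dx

f(x) = x²
a = 0.5, b = 1.5, n = 3
h = (b - a)/n = 0.333333

Trapezoidal rule: (h/2)[f(x₀) + 2f(x₁) + 2f(x₂) + ... + f(xₙ)]

x_0 = 0.5000, f(x_0) = 0.250000, coefficient = 1
x_1 = 0.8333, f(x_1) = 0.694444, coefficient = 2
x_2 = 1.1667, f(x_2) = 1.361111, coefficient = 2
x_3 = 1.5000, f(x_3) = 2.250000, coefficient = 1

I ≈ (0.333333/2) × 6.611111 = 1.101852
Exact value: 1.083333
Error: 0.018519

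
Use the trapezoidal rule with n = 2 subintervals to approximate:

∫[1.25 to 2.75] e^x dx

f(x) = e^x
a = 1.25, b = 2.75, n = 2
h = (b - a)/n = 0.750000

Trapezoidal rule: (h/2)[f(x₀) + 2f(x₁) + 2f(x₂) + ... + f(xₙ)]

x_0 = 1.2500, f(x_0) = 3.490343, coefficient = 1
x_1 = 2.0000, f(x_1) = 7.389056, coefficient = 2
x_2 = 2.7500, f(x_2) = 15.642632, coefficient = 1

I ≈ (0.750000/2) × 33.911087 = 12.716658
Exact value: 12.152289
Error: 0.564369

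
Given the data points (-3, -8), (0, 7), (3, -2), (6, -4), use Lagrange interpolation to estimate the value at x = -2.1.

Lagrange interpolation formula:
P(x) = Σ yᵢ × Lᵢ(x)
where Lᵢ(x) = Π_{j≠i} (x - xⱼ)/(xᵢ - xⱼ)

L_0(-2.1) = (-2.1 - 0)/(-3 - 0) × (-2.1 - 3)/(-3 - 3) × (-2.1 - 6)/(-3 - 6) = 0.535500
L_1(-2.1) = (-2.1 - (-3))/(0 - (-3)) × (-2.1 - 3)/(0 - 3) × (-2.1 - 6)/(0 - 6) = 0.688500
L_2(-2.1) = (-2.1 - (-3))/(3 - (-3)) × (-2.1 - 0)/(3 - 0) × (-2.1 - 6)/(3 - 6) = -0.283500
L_3(-2.1) = (-2.1 - (-3))/(6 - (-3)) × (-2.1 - 0)/(6 - 0) × (-2.1 - 3)/(6 - 3) = 0.059500

P(-2.1) = (-8)×L_0(-2.1) + 7×L_1(-2.1) + (-2)×L_2(-2.1) + (-4)×L_3(-2.1)
P(-2.1) = 0.864500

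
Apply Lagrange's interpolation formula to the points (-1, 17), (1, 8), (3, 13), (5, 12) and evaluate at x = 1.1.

Lagrange interpolation formula:
P(x) = Σ yᵢ × Lᵢ(x)
where Lᵢ(x) = Π_{j≠i} (x - xⱼ)/(xᵢ - xⱼ)

L_0(1.1) = (1.1 - 1)/(-1 - 1) × (1.1 - 3)/(-1 - 3) × (1.1 - 5)/(-1 - 5) = -0.015438
L_1(1.1) = (1.1 - (-1))/(1 - (-1)) × (1.1 - 3)/(1 - 3) × (1.1 - 5)/(1 - 5) = 0.972562
L_2(1.1) = (1.1 - (-1))/(3 - (-1)) × (1.1 - 1)/(3 - 1) × (1.1 - 5)/(3 - 5) = 0.051188
L_3(1.1) = (1.1 - (-1))/(5 - (-1)) × (1.1 - 1)/(5 - 1) × (1.1 - 3)/(5 - 3) = -0.008313

P(1.1) = 17×L_0(1.1) + 8×L_1(1.1) + 13×L_2(1.1) + 12×L_3(1.1)
P(1.1) = 8.083750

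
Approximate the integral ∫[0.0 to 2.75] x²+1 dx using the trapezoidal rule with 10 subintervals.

f(x) = x²+1
a = 0.0, b = 2.75, n = 10
h = (b - a)/n = 0.275000

Trapezoidal rule: (h/2)[f(x₀) + 2f(x₁) + 2f(x₂) + ... + f(xₙ)]

x_0 = 0.0000, f(x_0) = 1.000000, coefficient = 1
x_1 = 0.2750, f(x_1) = 1.075625, coefficient = 2
x_2 = 0.5500, f(x_2) = 1.302500, coefficient = 2
x_3 = 0.8250, f(x_3) = 1.680625, coefficient = 2
x_4 = 1.1000, f(x_4) = 2.210000, coefficient = 2
x_5 = 1.3750, f(x_5) = 2.890625, coefficient = 2
x_6 = 1.6500, f(x_6) = 3.722500, coefficient = 2
x_7 = 1.9250, f(x_7) = 4.705625, coefficient = 2
x_8 = 2.2000, f(x_8) = 5.840000, coefficient = 2
x_9 = 2.4750, f(x_9) = 7.125625, coefficient = 2
x_10 = 2.7500, f(x_10) = 8.562500, coefficient = 1

I ≈ (0.275000/2) × 70.668750 = 9.716953
Exact value: 9.682292
Error: 0.034661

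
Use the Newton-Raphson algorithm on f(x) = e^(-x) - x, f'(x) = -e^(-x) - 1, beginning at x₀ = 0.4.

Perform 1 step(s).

f(x) = e^(-x) - x
f'(x) = -e^(-x) - 1
x₀ = 0.4

Newton-Raphson formula: x_{n+1} = x_n - f(x_n)/f'(x_n)

Iteration 1:
  f(0.400000) = 0.270320
  f'(0.400000) = -1.670320
  x_1 = 0.400000 - 0.270320/(-1.670320) = 0.561837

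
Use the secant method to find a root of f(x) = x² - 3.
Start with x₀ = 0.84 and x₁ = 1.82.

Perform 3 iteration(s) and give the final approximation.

f(x) = x² - 3
x₀ = 0.84, x₁ = 1.82

Secant formula: x_{n+1} = x_n - f(x_n)(x_n - x_{n-1})/(f(x_n) - f(x_{n-1}))

Iteration 1:
  f(0.840000) = -2.294400
  f(1.820000) = 0.312400
  x_2 = 1.820000 - 0.312400×(1.820000 - 0.840000)/(0.312400 - (-2.294400))
       = 1.702556
Iteration 2:
  f(1.820000) = 0.312400
  f(1.702556) = -0.101302
  x_3 = 1.702556 - (-0.101302)×(1.702556 - 1.820000)/(-0.101302 - 0.312400)
       = 1.731314
Iteration 3:
  f(1.702556) = -0.101302
  f(1.731314) = -0.002550
  x_4 = 1.731314 - (-0.002550)×(1.731314 - 1.702556)/(-0.002550 - (-0.101302))
       = 1.732057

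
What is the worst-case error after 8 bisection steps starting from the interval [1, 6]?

Bisection error bound: |error| ≤ (b-a)/2^n
|error| ≤ (6 - 1)/2^8 = 5/2^8
|error| ≤ 0.0195312500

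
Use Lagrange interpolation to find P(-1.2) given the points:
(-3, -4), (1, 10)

Lagrange interpolation formula:
P(x) = Σ yᵢ × Lᵢ(x)
where Lᵢ(x) = Π_{j≠i} (x - xⱼ)/(xᵢ - xⱼ)

L_0(-1.2) = (-1.2 - 1)/(-3 - 1) = 0.550000
L_1(-1.2) = (-1.2 - (-3))/(1 - (-3)) = 0.450000

P(-1.2) = (-4)×L_0(-1.2) + 10×L_1(-1.2)
P(-1.2) = 2.300000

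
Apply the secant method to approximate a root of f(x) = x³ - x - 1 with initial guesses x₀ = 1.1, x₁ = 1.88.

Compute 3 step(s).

f(x) = x³ - x - 1
x₀ = 1.1, x₁ = 1.88

Secant formula: x_{n+1} = x_n - f(x_n)(x_n - x_{n-1})/(f(x_n) - f(x_{n-1}))

Iteration 1:
  f(1.100000) = -0.769000
  f(1.880000) = 3.764672
  x_2 = 1.880000 - 3.764672×(1.880000 - 1.100000)/(3.764672 - (-0.769000))
       = 1.232303
Iteration 2:
  f(1.880000) = 3.764672
  f(1.232303) = -0.360963
  x_3 = 1.232303 - (-0.360963)×(1.232303 - 1.880000)/(-0.360963 - 3.764672)
       = 1.288972
Iteration 3:
  f(1.232303) = -0.360963
  f(1.288972) = -0.147411
  x_4 = 1.288972 - (-0.147411)×(1.288972 - 1.232303)/(-0.147411 - (-0.360963))
       = 1.328089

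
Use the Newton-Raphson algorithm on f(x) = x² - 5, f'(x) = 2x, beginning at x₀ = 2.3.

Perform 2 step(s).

f(x) = x² - 5
f'(x) = 2x
x₀ = 2.3

Newton-Raphson formula: x_{n+1} = x_n - f(x_n)/f'(x_n)

Iteration 1:
  f(2.300000) = 0.290000
  f'(2.300000) = 4.600000
  x_1 = 2.300000 - 0.290000/4.600000 = 2.236957
Iteration 2:
  f(2.236957) = 0.003974
  f'(2.236957) = 4.473913
  x_2 = 2.236957 - 0.003974/4.473913 = 2.236068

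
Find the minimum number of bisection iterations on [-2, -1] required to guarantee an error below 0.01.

We need (b-a)/2^n ≤ 0.01
(-1 - (-2))/2^n ≤ 0.01
1/2^n ≤ 0.01
2^n ≥ 100
n ≥ log₂(100) = 6.64
n ≥ 7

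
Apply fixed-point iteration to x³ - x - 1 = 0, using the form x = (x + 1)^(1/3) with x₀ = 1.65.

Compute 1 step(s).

Equation: x³ - x - 1 = 0
Fixed-point form: x = (x + 1)^(1/3)
x₀ = 1.65

x_1 = g(1.650000) = 1.383828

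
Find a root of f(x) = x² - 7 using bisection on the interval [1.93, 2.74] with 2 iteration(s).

f(x) = x² - 7
Initial interval: [1.93, 2.74]

Iteration 1:
  c_1 = (1.930000 + 2.740000)/2 = 2.335000
  f(c_1) = f(2.335000) = -1.547775
  f(a) × f(c) ≥ 0, new interval: [2.335000, 2.740000]
Iteration 2:
  c_2 = (2.335000 + 2.740000)/2 = 2.537500
  f(c_2) = f(2.537500) = -0.561094
  f(a) × f(c) ≥ 0, new interval: [2.537500, 2.740000]

After 2 iteration(s), the approximation is c_2 = 2.537500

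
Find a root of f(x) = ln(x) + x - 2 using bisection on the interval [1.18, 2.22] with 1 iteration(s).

f(x) = ln(x) + x - 2
Initial interval: [1.18, 2.22]

Iteration 1:
  c_1 = (1.180000 + 2.220000)/2 = 1.700000
  f(c_1) = f(1.700000) = 0.230628
  f(a) × f(c) < 0, new interval: [1.180000, 1.700000]

After 1 iteration(s), the approximation is c_1 = 1.700000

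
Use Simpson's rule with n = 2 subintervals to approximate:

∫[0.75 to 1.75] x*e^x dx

f(x) = x*e^x
a = 0.75, b = 1.75, n = 2
h = (b - a)/n = 0.500000

Simpson's rule: (h/3)[f(x₀) + 4f(x₁) + 2f(x₂) + ... + f(xₙ)]

x_0 = 0.7500, f(x_0) = 1.587750, coefficient = 1
x_1 = 1.2500, f(x_1) = 4.362929, coefficient = 4
x_2 = 1.7500, f(x_2) = 10.070555, coefficient = 1

I ≈ (0.500000/3) × 29.110019 = 4.851670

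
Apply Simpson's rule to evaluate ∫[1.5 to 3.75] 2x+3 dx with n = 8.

f(x) = 2x+3
a = 1.5, b = 3.75, n = 8
h = (b - a)/n = 0.281250

Simpson's rule: (h/3)[f(x₀) + 4f(x₁) + 2f(x₂) + ... + f(xₙ)]

x_0 = 1.5000, f(x_0) = 6.000000, coefficient = 1
x_1 = 1.7812, f(x_1) = 6.562500, coefficient = 4
x_2 = 2.0625, f(x_2) = 7.125000, coefficient = 2
x_3 = 2.3438, f(x_3) = 7.687500, coefficient = 4
x_4 = 2.6250, f(x_4) = 8.250000, coefficient = 2
x_5 = 2.9062, f(x_5) = 8.812500, coefficient = 4
x_6 = 3.1875, f(x_6) = 9.375000, coefficient = 2
x_7 = 3.4688, f(x_7) = 9.937500, coefficient = 4
x_8 = 3.7500, f(x_8) = 10.500000, coefficient = 1

I ≈ (0.281250/3) × 198.000000 = 18.562500
Exact value: 18.562500
Error: 0.000000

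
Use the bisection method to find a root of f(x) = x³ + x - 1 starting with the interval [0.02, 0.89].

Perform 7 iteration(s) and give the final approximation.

f(x) = x³ + x - 1
Initial interval: [0.02, 0.89]

Iteration 1:
  c_1 = (0.020000 + 0.890000)/2 = 0.455000
  f(c_1) = f(0.455000) = -0.450804
  f(a) × f(c) ≥ 0, new interval: [0.455000, 0.890000]
Iteration 2:
  c_2 = (0.455000 + 0.890000)/2 = 0.672500
  f(c_2) = f(0.672500) = -0.023358
  f(a) × f(c) ≥ 0, new interval: [0.672500, 0.890000]
Iteration 3:
  c_3 = (0.672500 + 0.890000)/2 = 0.781250
  f(c_3) = f(0.781250) = 0.258087
  f(a) × f(c) < 0, new interval: [0.672500, 0.781250]
Iteration 4:
  c_4 = (0.672500 + 0.781250)/2 = 0.726875
  f(c_4) = f(0.726875) = 0.110917
  f(a) × f(c) < 0, new interval: [0.672500, 0.726875]
Iteration 5:
  c_5 = (0.672500 + 0.726875)/2 = 0.699688
  f(c_5) = f(0.699688) = 0.042228
  f(a) × f(c) < 0, new interval: [0.672500, 0.699688]
Iteration 6:
  c_6 = (0.672500 + 0.699688)/2 = 0.686094
  f(c_6) = f(0.686094) = 0.009055
  f(a) × f(c) < 0, new interval: [0.672500, 0.686094]
Iteration 7:
  c_7 = (0.672500 + 0.686094)/2 = 0.679297
  f(c_7) = f(0.679297) = -0.007245
  f(a) × f(c) ≥ 0, new interval: [0.679297, 0.686094]

After 7 iteration(s), the approximation is c_7 = 0.679297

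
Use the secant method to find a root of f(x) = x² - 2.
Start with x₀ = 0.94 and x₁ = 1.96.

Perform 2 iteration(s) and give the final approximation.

f(x) = x² - 2
x₀ = 0.94, x₁ = 1.96

Secant formula: x_{n+1} = x_n - f(x_n)(x_n - x_{n-1})/(f(x_n) - f(x_{n-1}))

Iteration 1:
  f(0.940000) = -1.116400
  f(1.960000) = 1.841600
  x_2 = 1.960000 - 1.841600×(1.960000 - 0.940000)/(1.841600 - (-1.116400))
       = 1.324966
Iteration 2:
  f(1.960000) = 1.841600
  f(1.324966) = -0.244466
  x_3 = 1.324966 - (-0.244466)×(1.324966 - 1.960000)/(-0.244466 - 1.841600)
       = 1.399385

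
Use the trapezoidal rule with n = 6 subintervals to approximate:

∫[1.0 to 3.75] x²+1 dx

f(x) = x²+1
a = 1.0, b = 3.75, n = 6
h = (b - a)/n = 0.458333

Trapezoidal rule: (h/2)[f(x₀) + 2f(x₁) + 2f(x₂) + ... + f(xₙ)]

x_0 = 1.0000, f(x_0) = 2.000000, coefficient = 1
x_1 = 1.4583, f(x_1) = 3.126736, coefficient = 2
x_2 = 1.9167, f(x_2) = 4.673611, coefficient = 2
x_3 = 2.3750, f(x_3) = 6.640625, coefficient = 2
x_4 = 2.8333, f(x_4) = 9.027778, coefficient = 2
x_5 = 3.2917, f(x_5) = 11.835069, coefficient = 2
x_6 = 3.7500, f(x_6) = 15.062500, coefficient = 1

I ≈ (0.458333/2) × 87.670139 = 20.091073
Exact value: 19.994792
Error: 0.096282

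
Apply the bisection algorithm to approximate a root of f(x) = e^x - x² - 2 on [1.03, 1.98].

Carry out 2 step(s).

f(x) = e^x - x² - 2
Initial interval: [1.03, 1.98]

Iteration 1:
  c_1 = (1.030000 + 1.980000)/2 = 1.505000
  f(c_1) = f(1.505000) = 0.239129
  f(a) × f(c) < 0, new interval: [1.030000, 1.505000]
Iteration 2:
  c_2 = (1.030000 + 1.505000)/2 = 1.267500
  f(c_2) = f(1.267500) = -0.054595
  f(a) × f(c) ≥ 0, new interval: [1.267500, 1.505000]

After 2 iteration(s), the approximation is c_2 = 1.267500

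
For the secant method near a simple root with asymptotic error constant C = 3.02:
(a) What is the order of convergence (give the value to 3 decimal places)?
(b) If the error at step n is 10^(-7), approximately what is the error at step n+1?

(a) Secant method has superlinear convergence with order φ = (1+√5)/2 ≈ 1.618.
    This means |e_{n+1}| ≈ C|e_n|^1.618.

(b) With |e_n| = 10^(-7) and C = 3.02:
    |e_{n+1}| ≈ 3.02 × (10^(-7))^1.618 = 3.02 × 10^(-11.33)

(a) ≈ 1.618 (golden ratio); (b) |e_{n+1}| ≈ 1.425e-11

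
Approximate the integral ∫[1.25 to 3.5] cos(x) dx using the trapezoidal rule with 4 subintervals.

f(x) = cos(x)
a = 1.25, b = 3.5, n = 4
h = (b - a)/n = 0.562500

Trapezoidal rule: (h/2)[f(x₀) + 2f(x₁) + 2f(x₂) + ... + f(xₙ)]

x_0 = 1.2500, f(x_0) = 0.315322, coefficient = 1
x_1 = 1.8125, f(x_1) = -0.239357, coefficient = 2
x_2 = 2.3750, f(x_2) = -0.720278, coefficient = 2
x_3 = 2.9375, f(x_3) = -0.979245, coefficient = 2
x_4 = 3.5000, f(x_4) = -0.936457, coefficient = 1

I ≈ (0.562500/2) × -4.498896 = -1.265315
Exact value: -1.299768
Error: 0.034453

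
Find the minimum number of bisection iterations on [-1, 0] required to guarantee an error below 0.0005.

We need (b-a)/2^n ≤ 0.0005
(0 - (-1))/2^n ≤ 0.0005
1/2^n ≤ 0.0005
2^n ≥ 2000
n ≥ log₂(2000) = 10.97
n ≥ 11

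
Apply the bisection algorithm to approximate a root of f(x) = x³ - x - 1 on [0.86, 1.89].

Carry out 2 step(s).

f(x) = x³ - x - 1
Initial interval: [0.86, 1.89]

Iteration 1:
  c_1 = (0.860000 + 1.890000)/2 = 1.375000
  f(c_1) = f(1.375000) = 0.224609
  f(a) × f(c) < 0, new interval: [0.860000, 1.375000]
Iteration 2:
  c_2 = (0.860000 + 1.375000)/2 = 1.117500
  f(c_2) = f(1.117500) = -0.721959
  f(a) × f(c) ≥ 0, new interval: [1.117500, 1.375000]

After 2 iteration(s), the approximation is c_2 = 1.117500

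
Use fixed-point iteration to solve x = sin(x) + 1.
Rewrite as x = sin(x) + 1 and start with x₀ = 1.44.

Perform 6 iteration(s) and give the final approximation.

Equation: x = sin(x) + 1
Fixed-point form: x = sin(x) + 1
x₀ = 1.44

x_1 = g(1.440000) = 1.991458
x_2 = g(1.991458) = 1.912819
x_3 = g(1.912819) = 1.942078
x_4 = g(1.942078) = 1.931863
x_5 = g(1.931863) = 1.935521
x_6 = g(1.935521) = 1.934222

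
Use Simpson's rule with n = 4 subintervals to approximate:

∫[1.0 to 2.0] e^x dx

f(x) = e^x
a = 1.0, b = 2.0, n = 4
h = (b - a)/n = 0.250000

Simpson's rule: (h/3)[f(x₀) + 4f(x₁) + 2f(x₂) + ... + f(xₙ)]

x_0 = 1.0000, f(x_0) = 2.718282, coefficient = 1
x_1 = 1.2500, f(x_1) = 3.490343, coefficient = 4
x_2 = 1.5000, f(x_2) = 4.481689, coefficient = 2
x_3 = 1.7500, f(x_3) = 5.754603, coefficient = 4
x_4 = 2.0000, f(x_4) = 7.389056, coefficient = 1

I ≈ (0.250000/3) × 56.050499 = 4.670875
Exact value: 4.670774
Error: 0.000101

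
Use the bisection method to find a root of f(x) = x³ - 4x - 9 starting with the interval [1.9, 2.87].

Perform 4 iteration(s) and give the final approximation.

f(x) = x³ - 4x - 9
Initial interval: [1.9, 2.87]

Iteration 1:
  c_1 = (1.900000 + 2.870000)/2 = 2.385000
  f(c_1) = f(2.385000) = -4.973583
  f(a) × f(c) ≥ 0, new interval: [2.385000, 2.870000]
Iteration 2:
  c_2 = (2.385000 + 2.870000)/2 = 2.627500
  f(c_2) = f(2.627500) = -1.370380
  f(a) × f(c) ≥ 0, new interval: [2.627500, 2.870000]
Iteration 3:
  c_3 = (2.627500 + 2.870000)/2 = 2.748750
  f(c_3) = f(2.748750) = 0.773529
  f(a) × f(c) < 0, new interval: [2.627500, 2.748750]
Iteration 4:
  c_4 = (2.627500 + 2.748750)/2 = 2.688125
  f(c_4) = f(2.688125) = -0.328066
  f(a) × f(c) ≥ 0, new interval: [2.688125, 2.748750]

After 4 iteration(s), the approximation is c_4 = 2.688125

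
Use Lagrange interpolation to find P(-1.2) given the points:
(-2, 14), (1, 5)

Lagrange interpolation formula:
P(x) = Σ yᵢ × Lᵢ(x)
where Lᵢ(x) = Π_{j≠i} (x - xⱼ)/(xᵢ - xⱼ)

L_0(-1.2) = (-1.2 - 1)/(-2 - 1) = 0.733333
L_1(-1.2) = (-1.2 - (-2))/(1 - (-2)) = 0.266667

P(-1.2) = 14×L_0(-1.2) + 5×L_1(-1.2)
P(-1.2) = 11.600000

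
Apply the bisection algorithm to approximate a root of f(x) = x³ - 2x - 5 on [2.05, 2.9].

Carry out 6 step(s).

f(x) = x³ - 2x - 5
Initial interval: [2.05, 2.9]

Iteration 1:
  c_1 = (2.050000 + 2.900000)/2 = 2.475000
  f(c_1) = f(2.475000) = 5.210922
  f(a) × f(c) < 0, new interval: [2.050000, 2.475000]
Iteration 2:
  c_2 = (2.050000 + 2.475000)/2 = 2.262500
  f(c_2) = f(2.262500) = 2.056525
  f(a) × f(c) < 0, new interval: [2.050000, 2.262500]
Iteration 3:
  c_3 = (2.050000 + 2.262500)/2 = 2.156250
  f(c_3) = f(2.156250) = 0.712799
  f(a) × f(c) < 0, new interval: [2.050000, 2.156250]
Iteration 4:
  c_4 = (2.050000 + 2.156250)/2 = 2.103125
  f(c_4) = f(2.103125) = 0.096155
  f(a) × f(c) < 0, new interval: [2.050000, 2.103125]
Iteration 5:
  c_5 = (2.050000 + 2.103125)/2 = 2.076562
  f(c_5) = f(2.076562) = -0.198755
  f(a) × f(c) ≥ 0, new interval: [2.076562, 2.103125]
Iteration 6:
  c_6 = (2.076562 + 2.103125)/2 = 2.089844
  f(c_6) = f(2.089844) = -0.052406
  f(a) × f(c) ≥ 0, new interval: [2.089844, 2.103125]

After 6 iteration(s), the approximation is c_6 = 2.089844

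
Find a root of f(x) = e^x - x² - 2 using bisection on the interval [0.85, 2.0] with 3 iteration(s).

f(x) = e^x - x² - 2
Initial interval: [0.85, 2.0]

Iteration 1:
  c_1 = (0.850000 + 2.000000)/2 = 1.425000
  f(c_1) = f(1.425000) = 0.127233
  f(a) × f(c) < 0, new interval: [0.850000, 1.425000]
Iteration 2:
  c_2 = (0.850000 + 1.425000)/2 = 1.137500
  f(c_2) = f(1.137500) = -0.174945
  f(a) × f(c) ≥ 0, new interval: [1.137500, 1.425000]
Iteration 3:
  c_3 = (1.137500 + 1.425000)/2 = 1.281250
  f(c_3) = f(1.281250) = -0.040463
  f(a) × f(c) ≥ 0, new interval: [1.281250, 1.425000]

After 3 iteration(s), the approximation is c_3 = 1.281250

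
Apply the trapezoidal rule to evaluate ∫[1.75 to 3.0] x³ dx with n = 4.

f(x) = x³
a = 1.75, b = 3.0, n = 4
h = (b - a)/n = 0.312500

Trapezoidal rule: (h/2)[f(x₀) + 2f(x₁) + 2f(x₂) + ... + f(xₙ)]

x_0 = 1.7500, f(x_0) = 5.359375, coefficient = 1
x_1 = 2.0625, f(x_1) = 8.773682, coefficient = 2
x_2 = 2.3750, f(x_2) = 13.396484, coefficient = 2
x_3 = 2.6875, f(x_3) = 19.410889, coefficient = 2
x_4 = 3.0000, f(x_4) = 27.000000, coefficient = 1

I ≈ (0.312500/2) × 115.521484 = 18.050232
Exact value: 17.905273
Error: 0.144958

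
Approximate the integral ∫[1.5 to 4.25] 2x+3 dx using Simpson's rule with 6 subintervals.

f(x) = 2x+3
a = 1.5, b = 4.25, n = 6
h = (b - a)/n = 0.458333

Simpson's rule: (h/3)[f(x₀) + 4f(x₁) + 2f(x₂) + ... + f(xₙ)]

x_0 = 1.5000, f(x_0) = 6.000000, coefficient = 1
x_1 = 1.9583, f(x_1) = 6.916667, coefficient = 4
x_2 = 2.4167, f(x_2) = 7.833333, coefficient = 2
x_3 = 2.8750, f(x_3) = 8.750000, coefficient = 4
x_4 = 3.3333, f(x_4) = 9.666667, coefficient = 2
x_5 = 3.7917, f(x_5) = 10.583333, coefficient = 4
x_6 = 4.2500, f(x_6) = 11.500000, coefficient = 1

I ≈ (0.458333/3) × 157.500000 = 24.062500
Exact value: 24.062500
Error: 0.000000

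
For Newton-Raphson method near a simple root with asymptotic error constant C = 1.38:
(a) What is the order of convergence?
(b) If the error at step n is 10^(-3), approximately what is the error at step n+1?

(a) Newton-Raphson has quadratic (order 2) convergence near simple roots.
    This means |e_{n+1}| ≈ C|e_n|².

(b) With |e_n| = 10^(-3) and C = 1.38:
    |e_{n+1}| ≈ 1.38 × (10^(-3))² = 1.38 × 10^(-6)

(a) 2 (quadratic); (b) |e_{n+1}| ≈ 1.380e-06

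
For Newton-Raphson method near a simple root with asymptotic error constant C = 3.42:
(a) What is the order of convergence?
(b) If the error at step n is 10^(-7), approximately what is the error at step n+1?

(a) Newton-Raphson has quadratic (order 2) convergence near simple roots.
    This means |e_{n+1}| ≈ C|e_n|².

(b) With |e_n| = 10^(-7) and C = 3.42:
    |e_{n+1}| ≈ 3.42 × (10^(-7))² = 3.42 × 10^(-14)

(a) 2 (quadratic); (b) |e_{n+1}| ≈ 3.420e-14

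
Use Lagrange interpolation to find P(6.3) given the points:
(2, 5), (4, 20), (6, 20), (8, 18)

Lagrange interpolation formula:
P(x) = Σ yᵢ × Lᵢ(x)
where Lᵢ(x) = Π_{j≠i} (x - xⱼ)/(xᵢ - xⱼ)

L_0(6.3) = (6.3 - 4)/(2 - 4) × (6.3 - 6)/(2 - 6) × (6.3 - 8)/(2 - 8) = 0.024437
L_1(6.3) = (6.3 - 2)/(4 - 2) × (6.3 - 6)/(4 - 6) × (6.3 - 8)/(4 - 8) = -0.137062
L_2(6.3) = (6.3 - 2)/(6 - 2) × (6.3 - 4)/(6 - 4) × (6.3 - 8)/(6 - 8) = 1.050812
L_3(6.3) = (6.3 - 2)/(8 - 2) × (6.3 - 4)/(8 - 4) × (6.3 - 6)/(8 - 6) = 0.061812

P(6.3) = 5×L_0(6.3) + 20×L_1(6.3) + 20×L_2(6.3) + 18×L_3(6.3)
P(6.3) = 19.509812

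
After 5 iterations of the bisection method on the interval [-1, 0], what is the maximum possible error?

Bisection error bound: |error| ≤ (b-a)/2^n
|error| ≤ (0 - (-1))/2^5 = 1/2^5
|error| ≤ 0.0312500000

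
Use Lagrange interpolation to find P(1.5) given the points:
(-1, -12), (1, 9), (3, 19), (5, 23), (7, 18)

Lagrange interpolation formula:
P(x) = Σ yᵢ × Lᵢ(x)
where Lᵢ(x) = Π_{j≠i} (x - xⱼ)/(xᵢ - xⱼ)

L_0(1.5) = (1.5 - 1)/(-1 - 1) × (1.5 - 3)/(-1 - 3) × (1.5 - 5)/(-1 - 5) × (1.5 - 7)/(-1 - 7) = -0.037598
L_1(1.5) = (1.5 - (-1))/(1 - (-1)) × (1.5 - 3)/(1 - 3) × (1.5 - 5)/(1 - 5) × (1.5 - 7)/(1 - 7) = 0.751953
L_2(1.5) = (1.5 - (-1))/(3 - (-1)) × (1.5 - 1)/(3 - 1) × (1.5 - 5)/(3 - 5) × (1.5 - 7)/(3 - 7) = 0.375977
L_3(1.5) = (1.5 - (-1))/(5 - (-1)) × (1.5 - 1)/(5 - 1) × (1.5 - 3)/(5 - 3) × (1.5 - 7)/(5 - 7) = -0.107422
L_4(1.5) = (1.5 - (-1))/(7 - (-1)) × (1.5 - 1)/(7 - 1) × (1.5 - 3)/(7 - 3) × (1.5 - 5)/(7 - 5) = 0.017090

P(1.5) = (-12)×L_0(1.5) + 9×L_1(1.5) + 19×L_2(1.5) + 23×L_3(1.5) + 18×L_4(1.5)
P(1.5) = 12.199219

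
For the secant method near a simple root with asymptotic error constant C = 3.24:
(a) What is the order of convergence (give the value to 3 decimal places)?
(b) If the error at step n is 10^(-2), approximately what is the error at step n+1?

(a) Secant method has superlinear convergence with order φ = (1+√5)/2 ≈ 1.618.
    This means |e_{n+1}| ≈ C|e_n|^1.618.

(b) With |e_n| = 10^(-2) and C = 3.24:
    |e_{n+1}| ≈ 3.24 × (10^(-2))^1.618 = 3.24 × 10^(-3.24)

(a) ≈ 1.618 (golden ratio); (b) |e_{n+1}| ≈ 1.881e-03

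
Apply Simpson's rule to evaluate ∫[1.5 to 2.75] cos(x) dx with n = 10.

f(x) = cos(x)
a = 1.5, b = 2.75, n = 10
h = (b - a)/n = 0.125000

Simpson's rule: (h/3)[f(x₀) + 4f(x₁) + 2f(x₂) + ... + f(xₙ)]

x_0 = 1.5000, f(x_0) = 0.070737, coefficient = 1
x_1 = 1.6250, f(x_1) = -0.054177, coefficient = 4
x_2 = 1.7500, f(x_2) = -0.178246, coefficient = 2
x_3 = 1.8750, f(x_3) = -0.299534, coefficient = 4
x_4 = 2.0000, f(x_4) = -0.416147, coefficient = 2
x_5 = 2.1250, f(x_5) = -0.526266, coefficient = 4
x_6 = 2.2500, f(x_6) = -0.628174, coefficient = 2
x_7 = 2.3750, f(x_7) = -0.720278, coefficient = 4
x_8 = 2.5000, f(x_8) = -0.801144, coefficient = 2
x_9 = 2.6250, f(x_9) = -0.869507, coefficient = 4
x_10 = 2.7500, f(x_10) = -0.924302, coefficient = 1

I ≈ (0.125000/3) × -14.780036 = -0.615835
Exact value: -0.615834
Error: 0.000001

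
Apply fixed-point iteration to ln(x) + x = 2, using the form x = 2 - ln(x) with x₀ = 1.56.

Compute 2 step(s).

Equation: ln(x) + x = 2
Fixed-point form: x = 2 - ln(x)
x₀ = 1.56

x_1 = g(1.560000) = 1.555314
x_2 = g(1.555314) = 1.558322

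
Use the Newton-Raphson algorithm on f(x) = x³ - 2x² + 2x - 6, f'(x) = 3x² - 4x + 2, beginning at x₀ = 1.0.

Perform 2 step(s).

f(x) = x³ - 2x² + 2x - 6
f'(x) = 3x² - 4x + 2
x₀ = 1.0

Newton-Raphson formula: x_{n+1} = x_n - f(x_n)/f'(x_n)

Iteration 1:
  f(1.000000) = -5.000000
  f'(1.000000) = 1.000000
  x_1 = 1.000000 - (-5.000000)/1.000000 = 6.000000
Iteration 2:
  f(6.000000) = 150.000000
  f'(6.000000) = 86.000000
  x_2 = 6.000000 - 150.000000/86.000000 = 4.255814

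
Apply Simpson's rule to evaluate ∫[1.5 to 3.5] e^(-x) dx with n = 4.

f(x) = e^(-x)
a = 1.5, b = 3.5, n = 4
h = (b - a)/n = 0.500000

Simpson's rule: (h/3)[f(x₀) + 4f(x₁) + 2f(x₂) + ... + f(xₙ)]

x_0 = 1.5000, f(x_0) = 0.223130, coefficient = 1
x_1 = 2.0000, f(x_1) = 0.135335, coefficient = 4
x_2 = 2.5000, f(x_2) = 0.082085, coefficient = 2
x_3 = 3.0000, f(x_3) = 0.049787, coefficient = 4
x_4 = 3.5000, f(x_4) = 0.030197, coefficient = 1

I ≈ (0.500000/3) × 1.157987 = 0.192998
Exact value: 0.192933
Error: 0.000065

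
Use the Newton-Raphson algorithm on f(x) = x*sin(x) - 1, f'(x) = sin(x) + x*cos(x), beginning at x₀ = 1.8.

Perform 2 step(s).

f(x) = x*sin(x) - 1
f'(x) = sin(x) + x*cos(x)
x₀ = 1.8

Newton-Raphson formula: x_{n+1} = x_n - f(x_n)/f'(x_n)

Iteration 1:
  f(1.800000) = 0.752926
  f'(1.800000) = 0.564884
  x_1 = 1.800000 - 0.752926/0.564884 = 0.467114
Iteration 2:
  f(0.467114) = -0.789653
  f'(0.467114) = 0.867384
  x_2 = 0.467114 - (-0.789653)/0.867384 = 1.377499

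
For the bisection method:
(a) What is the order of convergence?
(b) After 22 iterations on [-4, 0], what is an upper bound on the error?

(a) Bisection has linear (order 1) convergence; the error is halved each step.

(b) Error bound = (b-a)/2^n = (0 - (-4))/2^{22}
    = 4/2^{22}

(a) 1 (linear); (b) error ≤ 9.54e-07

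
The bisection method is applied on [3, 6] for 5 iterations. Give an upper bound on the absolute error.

Bisection error bound: |error| ≤ (b-a)/2^n
|error| ≤ (6 - 3)/2^5 = 3/2^5
|error| ≤ 0.0937500000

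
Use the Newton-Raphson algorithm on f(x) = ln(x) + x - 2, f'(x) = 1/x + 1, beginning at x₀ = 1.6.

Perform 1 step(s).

f(x) = ln(x) + x - 2
f'(x) = 1/x + 1
x₀ = 1.6

Newton-Raphson formula: x_{n+1} = x_n - f(x_n)/f'(x_n)

Iteration 1:
  f(1.600000) = 0.070004
  f'(1.600000) = 1.625000
  x_1 = 1.600000 - 0.070004/1.625000 = 1.556921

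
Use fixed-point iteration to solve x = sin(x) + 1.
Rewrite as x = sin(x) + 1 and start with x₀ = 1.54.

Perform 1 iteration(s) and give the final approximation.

Equation: x = sin(x) + 1
Fixed-point form: x = sin(x) + 1
x₀ = 1.54

x_1 = g(1.540000) = 1.999526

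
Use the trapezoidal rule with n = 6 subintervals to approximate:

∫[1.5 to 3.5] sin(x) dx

f(x) = sin(x)
a = 1.5, b = 3.5, n = 6
h = (b - a)/n = 0.333333

Trapezoidal rule: (h/2)[f(x₀) + 2f(x₁) + 2f(x₂) + ... + f(xₙ)]

x_0 = 1.5000, f(x_0) = 0.997495, coefficient = 1
x_1 = 1.8333, f(x_1) = 0.965735, coefficient = 2
x_2 = 2.1667, f(x_2) = 0.827660, coefficient = 2
x_3 = 2.5000, f(x_3) = 0.598472, coefficient = 2
x_4 = 2.8333, f(x_4) = 0.303400, coefficient = 2
x_5 = 3.1667, f(x_5) = -0.025071, coefficient = 2
x_6 = 3.5000, f(x_6) = -0.350783, coefficient = 1

I ≈ (0.333333/2) × 5.987104 = 0.997851
Exact value: 1.007194
Error: 0.009343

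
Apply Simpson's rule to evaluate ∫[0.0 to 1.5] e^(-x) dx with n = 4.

f(x) = e^(-x)
a = 0.0, b = 1.5, n = 4
h = (b - a)/n = 0.375000

Simpson's rule: (h/3)[f(x₀) + 4f(x₁) + 2f(x₂) + ... + f(xₙ)]

x_0 = 0.0000, f(x_0) = 1.000000, coefficient = 1
x_1 = 0.3750, f(x_1) = 0.687289, coefficient = 4
x_2 = 0.7500, f(x_2) = 0.472367, coefficient = 2
x_3 = 1.1250, f(x_3) = 0.324652, coefficient = 4
x_4 = 1.5000, f(x_4) = 0.223130, coefficient = 1

I ≈ (0.375000/3) × 6.215630 = 0.776954
Exact value: 0.776870
Error: 0.000084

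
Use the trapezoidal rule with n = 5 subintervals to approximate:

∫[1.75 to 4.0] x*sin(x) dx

f(x) = x*sin(x)
a = 1.75, b = 4.0, n = 5
h = (b - a)/n = 0.450000

Trapezoidal rule: (h/2)[f(x₀) + 2f(x₁) + 2f(x₂) + ... + f(xₙ)]

x_0 = 1.7500, f(x_0) = 1.721975, coefficient = 1
x_1 = 2.2000, f(x_1) = 1.778692, coefficient = 2
x_2 = 2.6500, f(x_2) = 1.250881, coefficient = 2
x_3 = 3.1000, f(x_3) = 0.128900, coefficient = 2
x_4 = 3.5500, f(x_4) = -1.409876, coefficient = 2
x_5 = 4.0000, f(x_5) = -3.027210, coefficient = 1

I ≈ (0.450000/2) × 2.191960 = 0.493191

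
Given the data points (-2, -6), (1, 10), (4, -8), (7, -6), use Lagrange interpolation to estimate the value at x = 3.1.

Lagrange interpolation formula:
P(x) = Σ yᵢ × Lᵢ(x)
where Lᵢ(x) = Π_{j≠i} (x - xⱼ)/(xᵢ - xⱼ)

L_0(3.1) = (3.1 - 1)/(-2 - 1) × (3.1 - 4)/(-2 - 4) × (3.1 - 7)/(-2 - 7) = -0.045500
L_1(3.1) = (3.1 - (-2))/(1 - (-2)) × (3.1 - 4)/(1 - 4) × (3.1 - 7)/(1 - 7) = 0.331500
L_2(3.1) = (3.1 - (-2))/(4 - (-2)) × (3.1 - 1)/(4 - 1) × (3.1 - 7)/(4 - 7) = 0.773500
L_3(3.1) = (3.1 - (-2))/(7 - (-2)) × (3.1 - 1)/(7 - 1) × (3.1 - 4)/(7 - 4) = -0.059500

P(3.1) = (-6)×L_0(3.1) + 10×L_1(3.1) + (-8)×L_2(3.1) + (-6)×L_3(3.1)
P(3.1) = -2.243000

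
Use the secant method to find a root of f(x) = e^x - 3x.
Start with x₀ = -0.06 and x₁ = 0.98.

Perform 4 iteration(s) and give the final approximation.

f(x) = e^x - 3x
x₀ = -0.06, x₁ = 0.98

Secant formula: x_{n+1} = x_n - f(x_n)(x_n - x_{n-1})/(f(x_n) - f(x_{n-1}))

Iteration 1:
  f(-0.060000) = 1.121765
  f(0.980000) = -0.275544
  x_2 = 0.980000 - (-0.275544)×(0.980000 - (-0.060000))/(-0.275544 - 1.121765)
       = 0.774916
Iteration 2:
  f(0.980000) = -0.275544
  f(0.774916) = -0.154338
  x_3 = 0.774916 - (-0.154338)×(0.774916 - 0.980000)/(-0.154338 - (-0.275544))
       = 0.513770
Iteration 3:
  f(0.774916) = -0.154338
  f(0.513770) = 0.130271
  x_4 = 0.513770 - 0.130271×(0.513770 - 0.774916)/(0.130271 - (-0.154338))
       = 0.633302
Iteration 4:
  f(0.513770) = 0.130271
  f(0.633302) = -0.016085
  x_5 = 0.633302 - (-0.016085)×(0.633302 - 0.513770)/(-0.016085 - 0.130271)
       = 0.620165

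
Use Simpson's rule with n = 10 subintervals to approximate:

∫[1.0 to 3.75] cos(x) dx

f(x) = cos(x)
a = 1.0, b = 3.75, n = 10
h = (b - a)/n = 0.275000

Simpson's rule: (h/3)[f(x₀) + 4f(x₁) + 2f(x₂) + ... + f(xₙ)]

x_0 = 1.0000, f(x_0) = 0.540302, coefficient = 1
x_1 = 1.2750, f(x_1) = 0.291502, coefficient = 4
x_2 = 1.5500, f(x_2) = 0.020795, coefficient = 2
x_3 = 1.8250, f(x_3) = -0.251475, coefficient = 4
x_4 = 2.1000, f(x_4) = -0.504846, coefficient = 2
x_5 = 2.3750, f(x_5) = -0.720278, coefficient = 4
x_6 = 2.6500, f(x_6) = -0.881582, coefficient = 2
x_7 = 2.9250, f(x_7) = -0.976635, coefficient = 4
x_8 = 3.2000, f(x_8) = -0.998295, coefficient = 2
x_9 = 3.4750, f(x_9) = -0.944933, coefficient = 4
x_10 = 3.7500, f(x_10) = -0.820559, coefficient = 1

I ≈ (0.275000/3) × -15.415392 = -1.413078
Exact value: -1.413032
Error: 0.000045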